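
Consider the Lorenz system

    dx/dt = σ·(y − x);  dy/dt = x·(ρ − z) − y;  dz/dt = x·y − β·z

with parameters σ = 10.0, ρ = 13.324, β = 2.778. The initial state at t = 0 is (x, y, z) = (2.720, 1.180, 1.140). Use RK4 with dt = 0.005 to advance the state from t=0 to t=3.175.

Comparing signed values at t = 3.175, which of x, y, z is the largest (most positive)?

t=0.000: state=(2.720, 1.180, 1.140)
step 1 (dt=0.005): k1=(-15.400, 31.960, 0.043), k2=(-14.216, 31.411, 0.211), k3=(-14.259, 31.448, 0.210), k4=(-13.115, 30.932, 0.372); state += dt/6·(k1+2k2+2k3+k4)
t=0.005: state=(2.649, 1.337, 1.141)
t=0.010: state=(2.589, 1.490, 1.144)
t=0.015: state=(2.539, 1.638, 1.148)
continuing one RK4 step at a time; state shown every 40 steps (Δt=0.2):
t=0.200: state=(4.768, 7.502, 2.997)
t=0.400: state=(10.701, 11.522, 16.284)
t=0.600: state=(4.817, 1.154, 16.693)
t=0.800: state=(1.218, 0.778, 9.821)
t=1.000: state=(1.382, 1.856, 5.868)
t=1.200: state=(3.296, 4.888, 4.560)
t=1.400: state=(7.949, 10.507, 9.926)
t=1.600: state=(8.102, 5.356, 17.945)
t=1.800: state=(3.169, 1.884, 12.627)
t=2.000: state=(2.580, 3.023, 8.166)
t=2.200: state=(4.638, 6.265, 7.243)
t=2.400: state=(8.156, 9.284, 12.813)
t=2.600: state=(6.653, 4.604, 15.958)
t=2.800: state=(3.707, 3.118, 11.681)
t=3.000: state=(4.005, 4.775, 8.870)
t=3.175: state=(6.022, 7.408, 9.803)
compare at T: x=6.022, y=7.408, z=9.803

largest component: z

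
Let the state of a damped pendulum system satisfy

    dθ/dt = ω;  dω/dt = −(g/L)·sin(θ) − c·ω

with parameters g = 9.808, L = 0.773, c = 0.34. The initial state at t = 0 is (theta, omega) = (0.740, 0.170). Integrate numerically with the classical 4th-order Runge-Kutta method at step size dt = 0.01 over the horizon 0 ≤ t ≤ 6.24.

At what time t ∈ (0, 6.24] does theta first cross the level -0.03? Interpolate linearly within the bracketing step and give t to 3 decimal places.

t=0.000: state=(0.740, 0.170)
step 1 (dt=0.01): k1=(0.170, -8.613), k2=(0.127, -8.607), k3=(0.127, -8.605), k4=(0.084, -8.596); state += dt/6·(k1+2k2+2k3+k4)
t=0.010: state=(0.741, 0.084)
t=0.020: state=(0.742, -0.002)
t=0.030: state=(0.741, -0.087)
continuing one RK4 step at a time; state shown every 25 steps (Δt=0.25):
t=0.250: state=(0.530, -1.737)
t=0.500: state=(-0.021, -2.378)
next step: t=0.510: state=(-0.045, -2.366) — theta has crossed -0.03
linear interpolation between t=0.500 (-0.02119) and t=0.510 (-0.04491) → t≈0.504

t = 0.504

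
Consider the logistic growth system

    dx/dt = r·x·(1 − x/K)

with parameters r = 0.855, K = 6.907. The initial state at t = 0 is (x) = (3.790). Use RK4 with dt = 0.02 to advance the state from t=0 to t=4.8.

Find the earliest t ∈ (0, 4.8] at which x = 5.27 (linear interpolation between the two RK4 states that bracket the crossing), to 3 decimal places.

t = 1.139

t=0.000: state=(3.790)
step 1 (dt=0.02): k1=(1.462), k2=(1.461), k3=(1.461), k4=(1.460); state += dt/6·(k1+2k2+2k3+k4)
t=0.020: state=(3.819)
t=0.040: state=(3.848)
t=0.060: state=(3.878)
continuing one RK4 step at a time; state shown every 10 steps (Δt=0.2):
t=0.200: state=(4.079)
t=0.400: state=(4.360)
t=0.600: state=(4.628)
t=0.800: state=(4.881)
t=1.000: state=(5.117)
t=1.120: state=(5.250)
next step: t=1.140: state=(5.271) — x has crossed 5.27
linear interpolation between t=1.120 (5.24984) and t=1.140 (5.27129) → t≈1.139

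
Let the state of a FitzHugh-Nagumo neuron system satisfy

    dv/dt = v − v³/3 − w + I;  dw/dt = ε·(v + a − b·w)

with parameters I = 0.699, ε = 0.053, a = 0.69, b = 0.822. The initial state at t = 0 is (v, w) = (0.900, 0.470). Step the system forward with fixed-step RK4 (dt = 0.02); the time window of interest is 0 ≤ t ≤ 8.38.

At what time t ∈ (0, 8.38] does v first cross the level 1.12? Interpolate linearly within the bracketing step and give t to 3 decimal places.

t=0.000: state=(0.900, 0.470)
step 1 (dt=0.02): k1=(0.886, 0.064), k2=(0.887, 0.064), k3=(0.887, 0.064), k4=(0.888, 0.065); state += dt/6·(k1+2k2+2k3+k4)
t=0.020: state=(0.918, 0.471)
t=0.040: state=(0.936, 0.473)
t=0.060: state=(0.953, 0.474)
t=0.240: state=(1.112, 0.487)
next step: t=0.260: state=(1.129, 0.488) — v has crossed 1.12
linear interpolation between t=0.240 (1.11210) and t=0.260 (1.12937) → t≈0.249

t = 0.249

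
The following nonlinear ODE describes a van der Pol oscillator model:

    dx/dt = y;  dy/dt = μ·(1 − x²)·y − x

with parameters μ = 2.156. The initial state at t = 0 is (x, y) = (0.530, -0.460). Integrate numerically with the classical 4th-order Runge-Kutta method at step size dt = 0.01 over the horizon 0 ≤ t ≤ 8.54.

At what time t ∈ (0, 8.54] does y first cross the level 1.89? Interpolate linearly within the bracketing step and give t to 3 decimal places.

t = 3.927

t=0.000: state=(0.530, -0.460)
step 1 (dt=0.01): k1=(-0.460, -1.243), k2=(-0.466, -1.253), k3=(-0.466, -1.253), k4=(-0.473, -1.263); state += dt/6·(k1+2k2+2k3+k4)
t=0.010: state=(0.525, -0.473)
t=0.020: state=(0.521, -0.485)
t=0.030: state=(0.516, -0.498)
continuing one RK4 step at a time; state shown every 50 steps (Δt=0.5):
t=0.500: state=(0.085, -1.488)
t=1.000: state=(-1.103, -2.863)
t=1.500: state=(-1.833, -0.181)
t=2.000: state=(-1.750, 0.328)
t=2.500: state=(-1.557, 0.437)
t=3.000: state=(-1.306, 0.584)
t=3.500: state=(-0.940, 0.938)
t=3.920: state=(-0.390, 1.863)
next step: t=3.930: state=(-0.371, 1.901) — y has crossed 1.89
linear interpolation between t=3.920 (1.86277) and t=3.930 (1.90128) → t≈3.927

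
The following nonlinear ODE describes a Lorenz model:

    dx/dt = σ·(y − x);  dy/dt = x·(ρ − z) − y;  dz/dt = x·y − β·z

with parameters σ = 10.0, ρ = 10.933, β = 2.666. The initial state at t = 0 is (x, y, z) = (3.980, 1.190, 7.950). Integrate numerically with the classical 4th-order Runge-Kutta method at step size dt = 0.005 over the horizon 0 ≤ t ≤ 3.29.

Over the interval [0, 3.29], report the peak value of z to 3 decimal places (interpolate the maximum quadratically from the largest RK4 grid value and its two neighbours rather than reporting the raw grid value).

max z = 13.206

t=0.000: state=(3.980, 1.190, 7.950)
step 1 (dt=0.005): k1=(-27.900, 10.682, -16.459), k2=(-26.935, 10.608, -16.327), k3=(-26.961, 10.615, -16.326), k4=(-26.021, 10.541, -16.197); state += dt/6·(k1+2k2+2k3+k4)
t=0.005: state=(3.845, 1.243, 7.868)
t=0.010: state=(3.720, 1.295, 7.788)
t=0.015: state=(3.603, 1.347, 7.709)
continuing one RK4 step at a time; state shown every 40 steps (Δt=0.2):
t=0.200: state=(2.665, 3.143, 5.603)
t=0.400: state=(4.649, 6.066, 5.937)
t=0.600: state=(7.265, 7.903, 10.733)
t=0.800: state=(5.951, 4.431, 13.000)
t=1.000: state=(3.590, 2.992, 10.012)
t=1.200: state=(3.467, 3.855, 7.616)
t=1.400: state=(4.871, 5.801, 7.628)
t=1.600: state=(6.430, 6.777, 10.423)
t=1.800: state=(5.755, 4.921, 11.843)
t=2.000: state=(4.297, 3.863, 10.133)
t=2.200: state=(4.175, 4.446, 8.548)
t=2.400: state=(5.123, 5.702, 8.718)
t=2.600: state=(5.947, 6.053, 10.414)
t=2.800: state=(5.451, 4.967, 11.047)
t=3.000: state=(4.624, 4.385, 9.987)
t=3.200: state=(4.615, 4.821, 9.072)
t=3.290: state=(4.859, 5.181, 9.033)
largest grid value and its neighbours: z(0.750)=13.20477, z(0.755)=13.20531, z(0.760)=13.20077
parabola through these three points peaks at t≈0.753 with z≈13.20570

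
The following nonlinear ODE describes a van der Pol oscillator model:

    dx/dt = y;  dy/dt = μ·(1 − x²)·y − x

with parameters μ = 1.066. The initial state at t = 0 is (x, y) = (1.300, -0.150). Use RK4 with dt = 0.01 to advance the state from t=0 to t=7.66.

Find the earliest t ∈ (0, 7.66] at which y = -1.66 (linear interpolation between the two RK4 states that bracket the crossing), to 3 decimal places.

t = 1.263

t=0.000: state=(1.300, -0.150)
step 1 (dt=0.01): k1=(-0.150, -1.190), k2=(-0.156, -1.185), k3=(-0.156, -1.185), k4=(-0.162, -1.180); state += dt/6·(k1+2k2+2k3+k4)
t=0.010: state=(1.298, -0.162)
t=0.020: state=(1.297, -0.174)
t=0.030: state=(1.295, -0.185)
continuing one RK4 step at a time; state shown every 25 steps (Δt=0.25):
t=0.250: state=(1.228, -0.421)
t=0.500: state=(1.092, -0.662)
t=0.750: state=(0.896, -0.914)
t=1.000: state=(0.630, -1.223)
t=1.250: state=(0.275, -1.635)
t=1.260: state=(0.259, -1.654)
next step: t=1.270: state=(0.242, -1.673) — y has crossed -1.66
linear interpolation between t=1.260 (-1.65387) and t=1.270 (-1.67299) → t≈1.263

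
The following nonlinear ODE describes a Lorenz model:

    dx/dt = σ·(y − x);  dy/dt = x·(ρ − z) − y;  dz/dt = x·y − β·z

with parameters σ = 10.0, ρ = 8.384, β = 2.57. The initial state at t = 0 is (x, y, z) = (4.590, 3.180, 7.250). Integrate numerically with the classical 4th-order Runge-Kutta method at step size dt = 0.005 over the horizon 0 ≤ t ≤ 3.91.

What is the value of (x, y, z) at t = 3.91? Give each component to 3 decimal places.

(x, y, z) = (4.377, 4.412, 7.320)

t=0.000: state=(4.590, 3.180, 7.250)
step 1 (dt=0.005): k1=(-14.100, 2.025, -4.036), k2=(-13.697, 2.026, -4.099), k3=(-13.707, 2.028, -4.096), k4=(-13.313, 2.030, -4.156); state += dt/6·(k1+2k2+2k3+k4)
t=0.005: state=(4.521, 3.190, 7.230)
t=0.010: state=(4.457, 3.200, 7.208)
t=0.015: state=(4.396, 3.211, 7.187)
continuing one RK4 step at a time; state shown every 40 steps (Δt=0.2):
t=0.200: state=(3.651, 3.712, 6.405)
t=0.400: state=(4.151, 4.510, 6.343)
t=0.600: state=(4.801, 5.021, 7.230)
t=0.800: state=(4.854, 4.691, 8.079)
t=1.000: state=(4.350, 4.080, 7.957)
t=1.200: state=(3.981, 3.905, 7.297)
t=1.400: state=(4.046, 4.171, 6.871)
t=1.600: state=(4.377, 4.551, 7.003)
t=1.800: state=(4.617, 4.660, 7.479)
t=2.000: state=(4.535, 4.425, 7.745)
t=2.200: state=(4.289, 4.179, 7.577)
t=2.400: state=(4.169, 4.165, 7.262)
t=2.600: state=(4.254, 4.332, 7.135)
t=2.800: state=(4.417, 4.486, 7.274)
t=3.000: state=(4.483, 4.476, 7.491)
t=3.200: state=(4.406, 4.347, 7.549)
t=3.400: state=(4.297, 4.258, 7.429)
t=3.600: state=(4.272, 4.285, 7.294)
t=3.800: state=(4.334, 4.374, 7.277)
t=3.910: state=(4.377, 4.412, 7.320)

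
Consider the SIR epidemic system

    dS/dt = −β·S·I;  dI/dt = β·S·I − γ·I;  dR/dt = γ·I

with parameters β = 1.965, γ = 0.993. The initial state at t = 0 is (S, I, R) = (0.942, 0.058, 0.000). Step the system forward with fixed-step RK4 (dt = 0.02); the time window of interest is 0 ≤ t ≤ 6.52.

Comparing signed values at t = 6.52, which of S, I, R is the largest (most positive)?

t=0.000: state=(0.942, 0.058, 0.000)
step 1 (dt=0.02): k1=(-0.107, 0.050, 0.058), k2=(-0.108, 0.050, 0.058), k3=(-0.108, 0.050, 0.058), k4=(-0.109, 0.050, 0.059); state += dt/6·(k1+2k2+2k3+k4)
t=0.020: state=(0.940, 0.059, 0.001)
t=0.040: state=(0.938, 0.060, 0.002)
t=0.060: state=(0.935, 0.061, 0.004)
continuing one RK4 step at a time; state shown every 25 steps (Δt=0.5):
t=0.500: state=(0.878, 0.086, 0.036)
t=1.000: state=(0.794, 0.120, 0.087)
t=1.500: state=(0.694, 0.152, 0.154)
t=2.000: state=(0.591, 0.173, 0.236)
t=2.500: state=(0.496, 0.180, 0.324)
t=3.000: state=(0.417, 0.171, 0.412)
t=3.500: state=(0.356, 0.152, 0.492)
t=4.000: state=(0.310, 0.128, 0.562)
t=4.500: state=(0.276, 0.104, 0.620)
t=5.000: state=(0.252, 0.082, 0.666)
t=5.500: state=(0.235, 0.063, 0.702)
t=6.000: state=(0.223, 0.048, 0.729)
t=6.500: state=(0.214, 0.036, 0.750)
t=6.520: state=(0.213, 0.036, 0.751)
compare at T: S=0.213, I=0.036, R=0.751

largest component: R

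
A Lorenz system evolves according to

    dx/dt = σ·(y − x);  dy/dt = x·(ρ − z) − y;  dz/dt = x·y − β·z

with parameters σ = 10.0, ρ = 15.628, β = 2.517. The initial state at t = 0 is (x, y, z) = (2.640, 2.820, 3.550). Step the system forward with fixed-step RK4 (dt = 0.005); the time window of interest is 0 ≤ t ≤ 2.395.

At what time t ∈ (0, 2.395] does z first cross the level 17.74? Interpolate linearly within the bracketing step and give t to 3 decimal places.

t = 0.322

t=0.000: state=(2.640, 2.820, 3.550)
step 1 (dt=0.005): k1=(1.800, 29.066, -1.491), k2=(2.482, 29.057, -1.276), k3=(2.464, 29.077, -1.273), k4=(3.131, 29.086, -1.054); state += dt/6·(k1+2k2+2k3+k4)
t=0.005: state=(2.652, 2.965, 3.544)
t=0.010: state=(2.671, 3.111, 3.539)
t=0.015: state=(2.696, 3.257, 3.538)
continuing one RK4 step at a time; state shown every 20 steps (Δt=0.1):
t=0.100: state=(3.903, 6.096, 4.021)
t=0.200: state=(6.920, 10.662, 7.195)
t=0.300: state=(10.568, 13.278, 15.529)
t=0.320: state=(11.023, 12.819, 17.525)
next step: t=0.325: state=(11.106, 12.637, 18.006) — z has crossed 17.74
linear interpolation between t=0.320 (17.52511) and t=0.325 (18.00588) → t≈0.322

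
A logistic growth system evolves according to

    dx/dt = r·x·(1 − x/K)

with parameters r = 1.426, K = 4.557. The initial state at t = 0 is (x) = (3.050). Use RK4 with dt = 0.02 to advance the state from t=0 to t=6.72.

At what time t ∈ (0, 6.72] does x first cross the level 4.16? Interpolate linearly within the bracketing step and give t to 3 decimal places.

t=0.000: state=(3.050)
step 1 (dt=0.02): k1=(1.438), k2=(1.431), k3=(1.431), k4=(1.424); state += dt/6·(k1+2k2+2k3+k4)
t=0.020: state=(3.079)
t=0.040: state=(3.107)
t=0.060: state=(3.135)
continuing one RK4 step at a time; state shown every 25 steps (Δt=0.5):
t=0.500: state=(3.669)
t=1.000: state=(4.073)
t=1.140: state=(4.153)
next step: t=1.160: state=(4.164) — x has crossed 4.16
linear interpolation between t=1.140 (4.15318) and t=1.160 (4.16355) → t≈1.153

t = 1.153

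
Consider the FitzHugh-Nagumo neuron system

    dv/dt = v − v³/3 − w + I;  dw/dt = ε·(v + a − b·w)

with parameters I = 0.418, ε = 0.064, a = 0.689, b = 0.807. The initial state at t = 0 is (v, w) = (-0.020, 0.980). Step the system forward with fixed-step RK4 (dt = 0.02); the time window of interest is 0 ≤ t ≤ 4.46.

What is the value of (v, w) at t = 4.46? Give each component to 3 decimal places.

t=0.000: state=(-0.020, 0.980)
step 1 (dt=0.02): k1=(-0.582, -0.008), k2=(-0.588, -0.008), k3=(-0.588, -0.008), k4=(-0.594, -0.009); state += dt/6·(k1+2k2+2k3+k4)
t=0.020: state=(-0.032, 0.980)
t=0.040: state=(-0.044, 0.980)
t=0.060: state=(-0.056, 0.979)
continuing one RK4 step at a time; state shown every 10 steps (Δt=0.2):
t=0.200: state=(-0.149, 0.978)
t=0.400: state=(-0.304, 0.974)
t=0.600: state=(-0.489, 0.967)
t=0.800: state=(-0.702, 0.959)
t=1.000: state=(-0.936, 0.947)
t=1.200: state=(-1.172, 0.933)
t=1.400: state=(-1.388, 0.916)
t=1.600: state=(-1.565, 0.896)
t=1.800: state=(-1.694, 0.875)
t=2.000: state=(-1.780, 0.852)
t=2.200: state=(-1.832, 0.829)
t=2.400: state=(-1.861, 0.806)
t=2.600: state=(-1.875, 0.783)
t=2.800: state=(-1.880, 0.760)
t=3.000: state=(-1.879, 0.737)
t=3.200: state=(-1.875, 0.714)
t=3.400: state=(-1.869, 0.692)
t=3.600: state=(-1.862, 0.669)
t=3.800: state=(-1.854, 0.648)
t=4.000: state=(-1.846, 0.626)
t=4.200: state=(-1.837, 0.605)
t=4.400: state=(-1.829, 0.584)
t=4.460: state=(-1.826, 0.578)

(v, w) = (-1.826, 0.578)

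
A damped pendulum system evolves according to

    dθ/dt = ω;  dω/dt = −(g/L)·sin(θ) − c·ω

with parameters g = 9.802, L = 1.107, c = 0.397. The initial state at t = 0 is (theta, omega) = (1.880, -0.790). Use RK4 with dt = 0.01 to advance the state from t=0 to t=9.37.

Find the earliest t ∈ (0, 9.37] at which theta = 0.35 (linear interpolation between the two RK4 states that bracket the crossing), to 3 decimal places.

t = 0.541

t=0.000: state=(1.880, -0.790)
step 1 (dt=0.01): k1=(-0.790, -8.121), k2=(-0.831, -8.115), k3=(-0.831, -8.116), k4=(-0.871, -8.111); state += dt/6·(k1+2k2+2k3+k4)
t=0.010: state=(1.872, -0.871)
t=0.020: state=(1.863, -0.952)
t=0.030: state=(1.853, -1.033)
continuing one RK4 step at a time; state shown every 50 steps (Δt=0.5):
t=0.500: state=(0.527, -4.241)
t=0.540: state=(0.355, -4.324)
next step: t=0.550: state=(0.312, -4.335) — theta has crossed 0.35
linear interpolation between t=0.540 (0.35529) and t=0.550 (0.31200) → t≈0.541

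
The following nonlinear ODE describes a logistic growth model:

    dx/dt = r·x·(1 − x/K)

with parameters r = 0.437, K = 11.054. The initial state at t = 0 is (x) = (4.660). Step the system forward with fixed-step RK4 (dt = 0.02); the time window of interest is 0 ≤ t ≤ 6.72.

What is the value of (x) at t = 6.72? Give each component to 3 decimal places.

(x) = (10.304)

t=0.000: state=(4.660)
step 1 (dt=0.02): k1=(1.178), k2=(1.179), k3=(1.179), k4=(1.180); state += dt/6·(k1+2k2+2k3+k4)
t=0.020: state=(4.684)
t=0.040: state=(4.707)
t=0.060: state=(4.731)
continuing one RK4 step at a time; state shown every 25 steps (Δt=0.5):
t=0.500: state=(5.257)
t=1.000: state=(5.860)
t=1.500: state=(6.455)
t=2.000: state=(7.029)
t=2.500: state=(7.570)
t=3.000: state=(8.069)
t=3.500: state=(8.521)
t=4.000: state=(8.922)
t=4.500: state=(9.273)
t=5.000: state=(9.576)
t=5.500: state=(9.834)
t=6.000: state=(10.052)
t=6.500: state=(10.234)
t=6.720: state=(10.304)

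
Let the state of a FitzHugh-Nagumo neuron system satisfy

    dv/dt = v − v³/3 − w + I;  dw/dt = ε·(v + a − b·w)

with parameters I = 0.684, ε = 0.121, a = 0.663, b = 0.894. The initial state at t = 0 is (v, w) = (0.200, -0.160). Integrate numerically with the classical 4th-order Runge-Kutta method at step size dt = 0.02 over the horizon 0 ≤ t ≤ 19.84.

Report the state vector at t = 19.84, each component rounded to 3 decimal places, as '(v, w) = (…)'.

(v, w) = (-1.507, 0.220)

t=0.000: state=(0.200, -0.160)
step 1 (dt=0.02): k1=(1.041, 0.122), k2=(1.050, 0.123), k3=(1.050, 0.123), k4=(1.059, 0.124); state += dt/6·(k1+2k2+2k3+k4)
t=0.020: state=(0.221, -0.158)
t=0.040: state=(0.242, -0.155)
t=0.060: state=(0.264, -0.152)
continuing one RK4 step at a time; state shown every 50 steps (Δt=1):
t=1.000: state=(1.478, 0.029)
t=2.000: state=(1.890, 0.306)
t=3.000: state=(1.830, 0.565)
t=4.000: state=(1.731, 0.787)
t=5.000: state=(1.629, 0.975)
t=6.000: state=(1.525, 1.132)
t=7.000: state=(1.418, 1.260)
t=8.000: state=(1.306, 1.363)
t=9.000: state=(1.185, 1.442)
t=10.000: state=(1.047, 1.499)
t=11.000: state=(0.877, 1.532)
t=12.000: state=(0.636, 1.538)
t=13.000: state=(0.202, 1.507)
t=14.000: state=(-0.778, 1.402)
t=15.000: state=(-1.782, 1.176)
t=16.000: state=(-1.864, 0.918)
t=17.000: state=(-1.780, 0.691)
t=18.000: state=(-1.685, 0.498)
t=19.000: state=(-1.589, 0.335)
t=19.840: state=(-1.507, 0.220)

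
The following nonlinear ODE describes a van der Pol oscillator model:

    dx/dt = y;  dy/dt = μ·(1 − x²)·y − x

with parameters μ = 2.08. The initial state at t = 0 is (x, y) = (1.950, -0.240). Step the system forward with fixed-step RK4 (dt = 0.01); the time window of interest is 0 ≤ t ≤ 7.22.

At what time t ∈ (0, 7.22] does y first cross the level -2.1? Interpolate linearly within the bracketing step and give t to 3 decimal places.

t = 2.541

t=0.000: state=(1.950, -0.240)
step 1 (dt=0.01): k1=(-0.240, -0.551), k2=(-0.243, -0.536), k3=(-0.243, -0.537), k4=(-0.245, -0.522); state += dt/6·(k1+2k2+2k3+k4)
t=0.010: state=(1.948, -0.245)
t=0.020: state=(1.945, -0.250)
t=0.030: state=(1.943, -0.255)
continuing one RK4 step at a time; state shown every 25 steps (Δt=0.25):
t=0.250: state=(1.878, -0.321)
t=0.500: state=(1.793, -0.359)
t=0.750: state=(1.699, -0.395)
t=1.000: state=(1.595, -0.437)
t=1.250: state=(1.479, -0.493)
t=1.500: state=(1.347, -0.572)
t=1.750: state=(1.190, -0.690)
t=2.000: state=(0.995, -0.885)
t=2.250: state=(0.735, -1.236)
t=2.500: state=(0.349, -1.933)
t=2.540: state=(0.268, -2.096)
next step: t=2.550: state=(0.247, -2.140) — y has crossed -2.1
linear interpolation between t=2.540 (-2.09645) and t=2.550 (-2.14016) → t≈2.541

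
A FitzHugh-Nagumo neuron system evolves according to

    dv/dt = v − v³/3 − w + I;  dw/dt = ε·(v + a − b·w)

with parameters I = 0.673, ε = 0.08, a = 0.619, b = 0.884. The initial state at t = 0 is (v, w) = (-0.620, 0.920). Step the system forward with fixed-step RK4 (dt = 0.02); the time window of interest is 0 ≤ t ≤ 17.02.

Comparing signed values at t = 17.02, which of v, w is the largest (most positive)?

t=0.000: state=(-0.620, 0.920)
step 1 (dt=0.02): k1=(-0.788, -0.065), k2=(-0.792, -0.066), k3=(-0.792, -0.066), k4=(-0.796, -0.066); state += dt/6·(k1+2k2+2k3+k4)
t=0.020: state=(-0.636, 0.919)
t=0.040: state=(-0.652, 0.917)
t=0.060: state=(-0.668, 0.916)
continuing one RK4 step at a time; state shown every 50 steps (Δt=1):
t=1.000: state=(-1.429, 0.824)
t=2.000: state=(-1.712, 0.691)
t=3.000: state=(-1.699, 0.559)
t=4.000: state=(-1.640, 0.440)
t=5.000: state=(-1.575, 0.333)
t=6.000: state=(-1.507, 0.239)
t=7.000: state=(-1.439, 0.157)
t=8.000: state=(-1.368, 0.086)
t=9.000: state=(-1.294, 0.025)
t=10.000: state=(-1.215, -0.026)
t=11.000: state=(-1.129, -0.067)
t=12.000: state=(-1.032, -0.098)
t=13.000: state=(-0.915, -0.119)
t=14.000: state=(-0.759, -0.128)
t=15.000: state=(-0.513, -0.121)
t=16.000: state=(-0.018, -0.088)
t=17.000: state=(1.095, 0.004)
t=17.020: state=(1.121, 0.006)
compare at T: v=1.121, w=0.006

largest component: v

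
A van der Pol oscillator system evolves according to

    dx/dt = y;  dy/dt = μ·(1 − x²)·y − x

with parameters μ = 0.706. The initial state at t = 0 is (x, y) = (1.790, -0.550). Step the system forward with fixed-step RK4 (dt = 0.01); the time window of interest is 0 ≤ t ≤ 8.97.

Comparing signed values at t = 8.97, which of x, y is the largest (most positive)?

t=0.000: state=(1.790, -0.550)
step 1 (dt=0.01): k1=(-0.550, -0.934), k2=(-0.555, -0.928), k3=(-0.555, -0.928), k4=(-0.559, -0.922); state += dt/6·(k1+2k2+2k3+k4)
t=0.010: state=(1.784, -0.559)
t=0.020: state=(1.779, -0.568)
t=0.030: state=(1.773, -0.577)
continuing one RK4 step at a time; state shown every 50 steps (Δt=0.5):
t=0.500: state=(1.414, -0.940)
t=1.000: state=(0.839, -1.392)
t=1.500: state=(-0.021, -2.079)
t=2.000: state=(-1.164, -2.223)
t=2.500: state=(-1.916, -0.665)
t=3.000: state=(-1.945, 0.378)
t=3.500: state=(-1.640, 0.804)
t=4.000: state=(-1.149, 1.175)
t=4.500: state=(-0.430, 1.751)
t=5.000: state=(0.623, 2.384)
t=5.500: state=(1.679, 1.478)
t=6.000: state=(2.004, -0.024)
t=6.500: state=(1.814, -0.637)
t=7.000: state=(1.407, -0.988)
t=7.500: state=(0.809, -1.442)
t=8.000: state=(-0.080, -2.142)
t=8.500: state=(-1.237, -2.186)
t=8.970: state=(-1.927, -0.662)
compare at T: x=-1.927, y=-0.662

largest component: y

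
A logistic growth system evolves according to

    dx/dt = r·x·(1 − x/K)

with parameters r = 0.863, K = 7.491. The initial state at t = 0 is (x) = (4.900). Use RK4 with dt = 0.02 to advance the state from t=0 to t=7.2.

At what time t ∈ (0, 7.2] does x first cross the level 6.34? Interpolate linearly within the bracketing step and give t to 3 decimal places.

t=0.000: state=(4.900)
step 1 (dt=0.02): k1=(1.463), k2=(1.459), k3=(1.459), k4=(1.455); state += dt/6·(k1+2k2+2k3+k4)
t=0.020: state=(4.929)
t=0.040: state=(4.958)
t=0.060: state=(4.987)
continuing one RK4 step at a time; state shown every 25 steps (Δt=0.5):
t=0.500: state=(5.576)
t=1.000: state=(6.125)
t=1.220: state=(6.324)
next step: t=1.240: state=(6.341) — x has crossed 6.34
linear interpolation between t=1.220 (6.32413) and t=1.240 (6.34104) → t≈1.239

t = 1.239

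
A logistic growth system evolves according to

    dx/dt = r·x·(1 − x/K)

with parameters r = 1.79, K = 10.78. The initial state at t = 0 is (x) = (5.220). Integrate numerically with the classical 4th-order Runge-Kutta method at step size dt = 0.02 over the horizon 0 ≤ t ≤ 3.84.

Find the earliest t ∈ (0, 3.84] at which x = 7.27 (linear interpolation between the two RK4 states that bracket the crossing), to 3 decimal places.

t = 0.442

t=0.000: state=(5.220)
step 1 (dt=0.02): k1=(4.819), k2=(4.822), k3=(4.822), k4=(4.823); state += dt/6·(k1+2k2+2k3+k4)
t=0.020: state=(5.316)
t=0.040: state=(5.413)
t=0.060: state=(5.509)
continuing one RK4 step at a time; state shown every 10 steps (Δt=0.2):
t=0.200: state=(6.179)
t=0.400: state=(7.090)
t=0.440: state=(7.261)
next step: t=0.460: state=(7.346) — x has crossed 7.27
linear interpolation between t=0.440 (7.26138) and t=0.460 (7.34569) → t≈0.442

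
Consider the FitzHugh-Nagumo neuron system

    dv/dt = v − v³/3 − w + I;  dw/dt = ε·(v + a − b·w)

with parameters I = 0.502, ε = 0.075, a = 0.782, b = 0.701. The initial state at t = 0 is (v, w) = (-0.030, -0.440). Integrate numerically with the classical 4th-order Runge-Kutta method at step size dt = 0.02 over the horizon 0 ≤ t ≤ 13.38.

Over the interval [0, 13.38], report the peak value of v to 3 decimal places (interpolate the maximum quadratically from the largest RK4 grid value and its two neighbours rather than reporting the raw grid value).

max v = 1.961

t=0.000: state=(-0.030, -0.440)
step 1 (dt=0.02): k1=(0.912, 0.080), k2=(0.920, 0.080), k3=(0.920, 0.080), k4=(0.929, 0.081); state += dt/6·(k1+2k2+2k3+k4)
t=0.020: state=(-0.012, -0.438)
t=0.040: state=(0.007, -0.437)
t=0.060: state=(0.026, -0.435)
continuing one RK4 step at a time; state shown every 25 steps (Δt=0.5):
t=0.500: state=(0.542, -0.391)
t=1.000: state=(1.280, -0.318)
t=1.500: state=(1.790, -0.223)
t=2.000: state=(1.946, -0.118)
t=2.500: state=(1.958, -0.014)
t=3.000: state=(1.934, 0.088)
t=3.500: state=(1.900, 0.185)
t=4.000: state=(1.864, 0.279)
t=4.500: state=(1.828, 0.369)
t=5.000: state=(1.790, 0.455)
t=5.500: state=(1.752, 0.538)
t=6.000: state=(1.713, 0.617)
t=6.500: state=(1.674, 0.693)
t=7.000: state=(1.633, 0.765)
t=7.500: state=(1.592, 0.834)
t=8.000: state=(1.549, 0.899)
t=8.500: state=(1.505, 0.961)
t=9.000: state=(1.459, 1.020)
t=9.500: state=(1.410, 1.076)
t=10.000: state=(1.360, 1.128)
t=10.500: state=(1.306, 1.177)
t=11.000: state=(1.248, 1.223)
t=11.500: state=(1.185, 1.265)
t=12.000: state=(1.115, 1.304)
t=12.500: state=(1.035, 1.339)
t=13.000: state=(0.942, 1.369)
t=13.380: state=(0.858, 1.390)
largest grid value and its neighbours: v(2.300)=1.96101, v(2.320)=1.96105, v(2.340)=1.96101
parabola through these three points peaks at t≈2.321 with v≈1.96105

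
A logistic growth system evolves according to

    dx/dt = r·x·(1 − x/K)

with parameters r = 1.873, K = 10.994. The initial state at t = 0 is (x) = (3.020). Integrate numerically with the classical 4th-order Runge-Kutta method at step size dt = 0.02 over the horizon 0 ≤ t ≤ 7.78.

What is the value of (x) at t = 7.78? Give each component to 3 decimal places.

t=0.000: state=(3.020)
step 1 (dt=0.02): k1=(4.103), k2=(4.137), k3=(4.137), k4=(4.171); state += dt/6·(k1+2k2+2k3+k4)
t=0.020: state=(3.103)
t=0.040: state=(3.187)
t=0.060: state=(3.272)
continuing one RK4 step at a time; state shown every 25 steps (Δt=0.5):
t=0.500: state=(5.402)
t=1.000: state=(7.821)
t=1.500: state=(9.485)
t=2.000: state=(10.349)
t=2.500: state=(10.732)
t=3.000: state=(10.890)
t=3.500: state=(10.953)
t=4.000: state=(10.978)
t=4.500: state=(10.988)
t=5.000: state=(10.992)
t=5.500: state=(10.993)
t=6.000: state=(10.994)
t=6.500: state=(10.994)
t=7.000: state=(10.994)
t=7.500: state=(10.994)
t=7.780: state=(10.994)

(x) = (10.994)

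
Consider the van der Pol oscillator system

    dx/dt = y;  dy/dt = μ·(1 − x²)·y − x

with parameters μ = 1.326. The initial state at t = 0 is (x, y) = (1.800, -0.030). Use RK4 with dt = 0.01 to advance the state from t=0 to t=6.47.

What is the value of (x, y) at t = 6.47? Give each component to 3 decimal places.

t=0.000: state=(1.800, -0.030)
step 1 (dt=0.01): k1=(-0.030, -1.711), k2=(-0.039, -1.685), k3=(-0.038, -1.686), k4=(-0.047, -1.661); state += dt/6·(k1+2k2+2k3+k4)
t=0.010: state=(1.800, -0.047)
t=0.020: state=(1.799, -0.063)
t=0.030: state=(1.798, -0.079)
continuing one RK4 step at a time; state shown every 25 steps (Δt=0.25):
t=0.250: state=(1.750, -0.333)
t=0.500: state=(1.645, -0.496)
t=0.750: state=(1.506, -0.616)
t=1.000: state=(1.336, -0.743)
t=1.250: state=(1.131, -0.909)
t=1.500: state=(0.875, -1.157)
t=1.750: state=(0.540, -1.554)
t=2.000: state=(0.079, -2.176)
t=2.250: state=(-0.558, -2.888)
t=2.500: state=(-1.294, -2.750)
t=2.750: state=(-1.818, -1.350)
t=3.000: state=(-1.999, -0.231)
t=3.250: state=(-1.990, 0.232)
t=3.500: state=(-1.906, 0.411)
t=3.750: state=(-1.791, 0.504)
t=4.000: state=(-1.656, 0.581)
t=4.250: state=(-1.500, 0.668)
t=4.500: state=(-1.319, 0.784)
t=4.750: state=(-1.104, 0.953)
t=5.000: state=(-0.835, 1.215)
t=5.250: state=(-0.483, 1.642)
t=5.500: state=(0.006, 2.303)
t=5.750: state=(0.673, 2.972)
t=6.000: state=(1.402, 2.594)
t=6.250: state=(1.871, 1.123)
t=6.470: state=(2.005, 0.202)

(x, y) = (2.005, 0.202)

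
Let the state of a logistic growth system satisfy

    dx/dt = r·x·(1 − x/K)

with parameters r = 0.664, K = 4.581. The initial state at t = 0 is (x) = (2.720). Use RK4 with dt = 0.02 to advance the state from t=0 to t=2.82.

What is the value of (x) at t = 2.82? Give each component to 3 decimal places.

(x) = (4.145)

t=0.000: state=(2.720)
step 1 (dt=0.02): k1=(0.734), k2=(0.733), k3=(0.733), k4=(0.732); state += dt/6·(k1+2k2+2k3+k4)
t=0.020: state=(2.735)
t=0.040: state=(2.749)
t=0.060: state=(2.764)
continuing one RK4 step at a time; state shown every 5 steps (Δt=0.1):
t=0.100: state=(2.793)
t=0.200: state=(2.865)
t=0.300: state=(2.935)
t=0.400: state=(3.005)
t=0.500: state=(3.073)
t=0.600: state=(3.139)
t=0.700: state=(3.204)
t=0.800: state=(3.267)
t=0.900: state=(3.328)
t=1.000: state=(3.388)
t=1.100: state=(3.445)
t=1.200: state=(3.501)
t=1.300: state=(3.555)
t=1.400: state=(3.607)
t=1.500: state=(3.657)
t=1.600: state=(3.705)
t=1.700: state=(3.751)
t=1.800: state=(3.795)
t=1.900: state=(3.837)
t=2.000: state=(3.878)
t=2.100: state=(3.916)
t=2.200: state=(3.953)
t=2.300: state=(3.988)
t=2.400: state=(4.022)
t=2.500: state=(4.054)
t=2.600: state=(4.084)
t=2.700: state=(4.113)
t=2.800: state=(4.140)
t=2.820: state=(4.145)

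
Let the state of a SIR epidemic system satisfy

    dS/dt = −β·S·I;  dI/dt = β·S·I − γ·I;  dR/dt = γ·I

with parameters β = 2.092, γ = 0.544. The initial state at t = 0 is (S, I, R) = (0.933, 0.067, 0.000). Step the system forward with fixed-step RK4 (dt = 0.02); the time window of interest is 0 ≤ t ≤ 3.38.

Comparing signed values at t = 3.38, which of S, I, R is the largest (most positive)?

t=0.000: state=(0.933, 0.067, 0.000)
step 1 (dt=0.02): k1=(-0.131, 0.094, 0.036), k2=(-0.132, 0.095, 0.037), k3=(-0.132, 0.095, 0.037), k4=(-0.134, 0.097, 0.037); state += dt/6·(k1+2k2+2k3+k4)
t=0.020: state=(0.930, 0.069, 0.001)
t=0.040: state=(0.928, 0.071, 0.001)
t=0.060: state=(0.925, 0.073, 0.002)
continuing one RK4 step at a time; state shown every 10 steps (Δt=0.2):
t=0.200: state=(0.903, 0.088, 0.008)
t=0.400: state=(0.866, 0.115, 0.019)
t=0.600: state=(0.820, 0.146, 0.034)
t=0.800: state=(0.766, 0.183, 0.051)
t=1.000: state=(0.703, 0.223, 0.073)
t=1.200: state=(0.635, 0.265, 0.100)
t=1.400: state=(0.564, 0.305, 0.131)
t=1.600: state=(0.492, 0.342, 0.166)
t=1.800: state=(0.424, 0.371, 0.205)
t=2.000: state=(0.361, 0.392, 0.247)
t=2.200: state=(0.306, 0.404, 0.290)
t=2.400: state=(0.258, 0.408, 0.334)
t=2.600: state=(0.218, 0.404, 0.379)
t=2.800: state=(0.184, 0.394, 0.422)
t=3.000: state=(0.157, 0.379, 0.464)
t=3.200: state=(0.134, 0.361, 0.504)
t=3.380: state=(0.117, 0.344, 0.539)
compare at T: S=0.117, I=0.344, R=0.539

largest component: R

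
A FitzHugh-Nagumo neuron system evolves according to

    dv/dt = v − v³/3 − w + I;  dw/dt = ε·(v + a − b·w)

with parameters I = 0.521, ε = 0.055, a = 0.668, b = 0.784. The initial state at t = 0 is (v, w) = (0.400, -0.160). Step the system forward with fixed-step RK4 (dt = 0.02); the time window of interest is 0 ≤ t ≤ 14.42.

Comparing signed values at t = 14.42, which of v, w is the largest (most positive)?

t=0.000: state=(0.400, -0.160)
step 1 (dt=0.02): k1=(1.060, 0.066), k2=(1.068, 0.066), k3=(1.068, 0.066), k4=(1.076, 0.067); state += dt/6·(k1+2k2+2k3+k4)
t=0.020: state=(0.421, -0.159)
t=0.040: state=(0.443, -0.157)
t=0.060: state=(0.465, -0.156)
continuing one RK4 step at a time; state shown every 25 steps (Δt=0.5):
t=0.500: state=(1.011, -0.119)
t=1.000: state=(1.579, -0.063)
t=1.500: state=(1.845, 0.004)
t=2.000: state=(1.910, 0.073)
t=2.500: state=(1.908, 0.142)
t=3.000: state=(1.889, 0.209)
t=3.500: state=(1.865, 0.273)
t=4.000: state=(1.840, 0.336)
t=4.500: state=(1.814, 0.397)
t=5.000: state=(1.788, 0.456)
t=5.500: state=(1.762, 0.512)
t=6.000: state=(1.735, 0.567)
t=6.500: state=(1.709, 0.620)
t=7.000: state=(1.682, 0.671)
t=7.500: state=(1.655, 0.720)
t=8.000: state=(1.627, 0.768)
t=8.500: state=(1.599, 0.814)
t=9.000: state=(1.571, 0.857)
t=9.500: state=(1.542, 0.900)
t=10.000: state=(1.512, 0.940)
t=10.500: state=(1.482, 0.979)
t=11.000: state=(1.451, 1.016)
t=11.500: state=(1.419, 1.052)
t=12.000: state=(1.387, 1.086)
t=12.500: state=(1.353, 1.118)
t=13.000: state=(1.317, 1.149)
t=13.500: state=(1.280, 1.178)
t=14.000: state=(1.241, 1.205)
t=14.420: state=(1.207, 1.227)
compare at T: v=1.207, w=1.227

largest component: w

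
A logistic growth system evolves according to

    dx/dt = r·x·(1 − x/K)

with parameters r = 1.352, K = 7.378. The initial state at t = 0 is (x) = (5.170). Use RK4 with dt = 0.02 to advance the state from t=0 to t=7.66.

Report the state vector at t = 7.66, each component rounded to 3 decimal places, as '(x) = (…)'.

(x) = (7.378)

t=0.000: state=(5.170)
step 1 (dt=0.02): k1=(2.092), k2=(2.080), k3=(2.080), k4=(2.069); state += dt/6·(k1+2k2+2k3+k4)
t=0.020: state=(5.212)
t=0.040: state=(5.253)
t=0.060: state=(5.293)
continuing one RK4 step at a time; state shown every 25 steps (Δt=0.5):
t=0.500: state=(6.061)
t=1.000: state=(6.644)
t=1.500: state=(6.985)
t=2.000: state=(7.173)
t=2.500: state=(7.272)
t=3.000: state=(7.324)
t=3.500: state=(7.350)
t=4.000: state=(7.364)
t=4.500: state=(7.371)
t=5.000: state=(7.374)
t=5.500: state=(7.376)
t=6.000: state=(7.377)
t=6.500: state=(7.378)
t=7.000: state=(7.378)
t=7.500: state=(7.378)
t=7.660: state=(7.378)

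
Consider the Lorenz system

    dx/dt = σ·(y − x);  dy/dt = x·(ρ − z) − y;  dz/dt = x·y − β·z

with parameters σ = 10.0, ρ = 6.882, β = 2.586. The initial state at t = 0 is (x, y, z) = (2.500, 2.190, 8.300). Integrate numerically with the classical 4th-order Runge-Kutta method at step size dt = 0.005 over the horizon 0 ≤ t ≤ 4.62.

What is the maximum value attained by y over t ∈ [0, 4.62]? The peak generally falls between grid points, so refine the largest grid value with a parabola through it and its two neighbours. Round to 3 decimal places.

t=0.000: state=(2.500, 2.190, 8.300)
step 1 (dt=0.005): k1=(-3.100, -5.735, -15.989), k2=(-3.166, -5.610, -15.938), k3=(-3.161, -5.610, -15.938), k4=(-3.222, -5.487, -15.887); state += dt/6·(k1+2k2+2k3+k4)
t=0.005: state=(2.484, 2.162, 8.220)
t=0.010: state=(2.468, 2.135, 8.141)
t=0.015: state=(2.451, 2.110, 8.062)
continuing one RK4 step at a time; state shown every 40 steps (Δt=0.2):
t=0.200: state=(1.926, 1.797, 5.579)
t=0.400: state=(2.035, 2.257, 3.928)
t=0.600: state=(2.774, 3.285, 3.385)
t=0.800: state=(3.989, 4.639, 4.182)
t=1.000: state=(4.978, 5.199, 6.145)
t=1.200: state=(4.681, 4.232, 7.329)
t=1.400: state=(3.694, 3.270, 6.738)
t=1.600: state=(3.187, 3.106, 5.657)
t=1.800: state=(3.304, 3.480, 5.016)
t=2.000: state=(3.785, 4.058, 5.096)
t=2.200: state=(4.247, 4.398, 5.752)
t=2.400: state=(4.304, 4.213, 6.354)
t=2.600: state=(3.988, 3.801, 6.372)
t=2.800: state=(3.688, 3.594, 5.979)
t=3.000: state=(3.636, 3.672, 5.619)
t=3.200: state=(3.793, 3.899, 5.547)
t=3.400: state=(3.993, 4.072, 5.751)
t=3.600: state=(4.068, 4.061, 6.009)
t=3.800: state=(3.983, 3.917, 6.093)
t=4.000: state=(3.853, 3.800, 5.981)
t=4.200: state=(3.796, 3.793, 5.821)
t=4.400: state=(3.835, 3.871, 5.750)
t=4.600: state=(3.915, 3.952, 5.801)
t=4.620: state=(3.922, 3.957, 5.811)
largest grid value and its neighbours: y(0.965)=5.22365, y(0.970)=5.22371, y(0.975)=5.22257
parabola through these three points peaks at t≈0.968 with y≈5.22383

max y = 5.224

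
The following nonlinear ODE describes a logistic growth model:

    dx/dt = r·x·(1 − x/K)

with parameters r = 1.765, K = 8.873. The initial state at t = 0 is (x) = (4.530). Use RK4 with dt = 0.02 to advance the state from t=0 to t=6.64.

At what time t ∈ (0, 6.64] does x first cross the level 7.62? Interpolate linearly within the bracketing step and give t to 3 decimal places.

t=0.000: state=(4.530)
step 1 (dt=0.02): k1=(3.913), k2=(3.912), k3=(3.912), k4=(3.909); state += dt/6·(k1+2k2+2k3+k4)
t=0.020: state=(4.608)
t=0.040: state=(4.686)
t=0.060: state=(4.764)
continuing one RK4 step at a time; state shown every 25 steps (Δt=0.5):
t=0.500: state=(6.353)
t=0.980: state=(7.584)
next step: t=1.000: state=(7.622) — x has crossed 7.62
linear interpolation between t=0.980 (7.58365) and t=1.000 (7.62207) → t≈0.999

t = 0.999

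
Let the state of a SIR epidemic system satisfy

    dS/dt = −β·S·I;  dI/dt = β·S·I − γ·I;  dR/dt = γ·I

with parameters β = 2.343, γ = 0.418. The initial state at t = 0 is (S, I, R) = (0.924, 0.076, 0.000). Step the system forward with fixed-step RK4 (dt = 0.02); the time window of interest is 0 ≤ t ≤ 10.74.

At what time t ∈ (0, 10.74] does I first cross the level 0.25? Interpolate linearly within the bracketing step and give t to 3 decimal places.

t = 0.781

t=0.000: state=(0.924, 0.076, 0.000)
step 1 (dt=0.02): k1=(-0.165, 0.133, 0.032), k2=(-0.167, 0.135, 0.032), k3=(-0.167, 0.135, 0.032), k4=(-0.170, 0.137, 0.033); state += dt/6·(k1+2k2+2k3+k4)
t=0.020: state=(0.921, 0.079, 0.001)
t=0.040: state=(0.917, 0.081, 0.001)
t=0.060: state=(0.914, 0.084, 0.002)
continuing one RK4 step at a time; state shown every 25 steps (Δt=0.5):
t=0.500: state=(0.804, 0.171, 0.025)
t=0.780: state=(0.701, 0.250, 0.049)
next step: t=0.800: state=(0.693, 0.256, 0.051) — I has crossed 0.25
linear interpolation between t=0.780 (0.24961) and t=0.800 (0.25575) → t≈0.781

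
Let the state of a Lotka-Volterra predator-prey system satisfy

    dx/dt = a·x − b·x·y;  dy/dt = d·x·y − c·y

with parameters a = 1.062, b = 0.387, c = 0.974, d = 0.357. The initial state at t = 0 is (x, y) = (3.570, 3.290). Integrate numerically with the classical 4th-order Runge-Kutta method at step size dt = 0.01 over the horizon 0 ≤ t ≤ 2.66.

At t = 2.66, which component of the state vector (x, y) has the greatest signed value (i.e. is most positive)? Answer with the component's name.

largest component: y

t=0.000: state=(3.570, 3.290)
step 1 (dt=0.01): k1=(-0.754, 0.989), k2=(-0.760, 0.986), k3=(-0.760, 0.986), k4=(-0.766, 0.983); state += dt/6·(k1+2k2+2k3+k4)
t=0.010: state=(3.562, 3.300)
t=0.020: state=(3.555, 3.310)
t=0.030: state=(3.547, 3.319)
continuing one RK4 step at a time; state shown every 10 steps (Δt=0.1):
t=0.100: state=(3.489, 3.386)
t=0.200: state=(3.397, 3.473)
t=0.300: state=(3.298, 3.551)
t=0.400: state=(3.192, 3.617)
t=0.500: state=(3.083, 3.670)
t=0.600: state=(2.972, 3.710)
t=0.700: state=(2.861, 3.735)
t=0.800: state=(2.753, 3.745)
t=0.900: state=(2.649, 3.742)
t=1.000: state=(2.549, 3.724)
t=1.100: state=(2.456, 3.694)
t=1.200: state=(2.369, 3.653)
t=1.300: state=(2.289, 3.601)
t=1.400: state=(2.217, 3.540)
t=1.500: state=(2.152, 3.472)
t=1.600: state=(2.096, 3.398)
t=1.700: state=(2.046, 3.319)
t=1.800: state=(2.005, 3.237)
t=1.900: state=(1.970, 3.152)
t=2.000: state=(1.942, 3.066)
t=2.100: state=(1.921, 2.980)
t=2.200: state=(1.907, 2.895)
t=2.300: state=(1.899, 2.811)
t=2.400: state=(1.897, 2.729)
t=2.500: state=(1.901, 2.649)
t=2.600: state=(1.911, 2.572)
t=2.660: state=(1.920, 2.528)
compare at T: x=1.920, y=2.528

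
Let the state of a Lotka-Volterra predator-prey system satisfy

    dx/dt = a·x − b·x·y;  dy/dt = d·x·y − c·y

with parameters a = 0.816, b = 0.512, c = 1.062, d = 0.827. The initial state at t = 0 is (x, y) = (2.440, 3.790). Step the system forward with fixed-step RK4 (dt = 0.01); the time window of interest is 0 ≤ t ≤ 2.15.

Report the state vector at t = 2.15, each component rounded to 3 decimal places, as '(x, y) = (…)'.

t=0.000: state=(2.440, 3.790)
step 1 (dt=0.01): k1=(-2.744, 3.623), k2=(-2.751, 3.597), k3=(-2.751, 3.597), k4=(-2.757, 3.570); state += dt/6·(k1+2k2+2k3+k4)
t=0.010: state=(2.412, 3.826)
t=0.020: state=(2.385, 3.861)
t=0.030: state=(2.357, 3.896)
continuing one RK4 step at a time; state shown every 10 steps (Δt=0.1):
t=0.100: state=(2.161, 4.123)
t=0.200: state=(1.886, 4.382)
t=0.300: state=(1.627, 4.556)
t=0.400: state=(1.394, 4.641)
t=0.500: state=(1.193, 4.644)
t=0.600: state=(1.022, 4.575)
t=0.700: state=(0.880, 4.450)
t=0.800: state=(0.763, 4.282)
t=0.900: state=(0.668, 4.085)
t=1.000: state=(0.591, 3.869)
t=1.100: state=(0.529, 3.644)
t=1.200: state=(0.479, 3.416)
t=1.300: state=(0.439, 3.191)
t=1.400: state=(0.407, 2.971)
t=1.500: state=(0.381, 2.761)
t=1.600: state=(0.361, 2.560)
t=1.700: state=(0.345, 2.370)
t=1.800: state=(0.334, 2.192)
t=1.900: state=(0.325, 2.025)
t=2.000: state=(0.319, 1.870)
t=2.100: state=(0.316, 1.727)
t=2.150: state=(0.315, 1.659)

(x, y) = (0.315, 1.659)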